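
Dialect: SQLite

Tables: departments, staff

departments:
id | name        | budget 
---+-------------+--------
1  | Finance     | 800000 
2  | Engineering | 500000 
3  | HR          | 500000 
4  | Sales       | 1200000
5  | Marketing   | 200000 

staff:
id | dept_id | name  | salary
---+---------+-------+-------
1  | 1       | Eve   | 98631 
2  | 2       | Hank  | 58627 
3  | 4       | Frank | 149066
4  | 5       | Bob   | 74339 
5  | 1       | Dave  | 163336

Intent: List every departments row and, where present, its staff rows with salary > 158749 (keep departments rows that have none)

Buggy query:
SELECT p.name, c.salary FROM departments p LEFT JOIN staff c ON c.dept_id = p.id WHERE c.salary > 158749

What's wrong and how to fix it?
Bug: A WHERE condition on the right-hand table after LEFT JOIN drops unmatched parents

Fix: Move the right-table condition into the ON clause so unmatched parents are kept

Corrected query:
SELECT p.name, c.salary FROM departments p LEFT JOIN staff c ON c.dept_id = p.id AND c.salary > 158749

Result:
name        | salary
------------+-------
Finance     | 163336
Engineering | NULL  
HR          | NULL  
Sales       | NULL  
Marketing   | NULL  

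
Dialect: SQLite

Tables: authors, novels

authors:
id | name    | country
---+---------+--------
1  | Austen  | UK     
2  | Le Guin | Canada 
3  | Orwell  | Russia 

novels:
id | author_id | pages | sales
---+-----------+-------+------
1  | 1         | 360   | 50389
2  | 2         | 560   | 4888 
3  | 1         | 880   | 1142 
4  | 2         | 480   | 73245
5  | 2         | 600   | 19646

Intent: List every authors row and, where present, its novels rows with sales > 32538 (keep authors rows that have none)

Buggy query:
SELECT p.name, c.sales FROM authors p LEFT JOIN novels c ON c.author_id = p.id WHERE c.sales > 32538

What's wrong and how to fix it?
Bug: Filtering c.sales in WHERE discards the NULL rows produced by LEFT JOIN, turning it into an inner join

Fix: Put 'c.sales > 32538' in the JOIN's ON clause instead of WHERE

Corrected query:
SELECT p.name, c.sales FROM authors p LEFT JOIN novels c ON c.author_id = p.id AND c.sales > 32538

Result:
name    | sales
--------+------
Austen  | 50389
Le Guin | 73245
Orwell  | NULL 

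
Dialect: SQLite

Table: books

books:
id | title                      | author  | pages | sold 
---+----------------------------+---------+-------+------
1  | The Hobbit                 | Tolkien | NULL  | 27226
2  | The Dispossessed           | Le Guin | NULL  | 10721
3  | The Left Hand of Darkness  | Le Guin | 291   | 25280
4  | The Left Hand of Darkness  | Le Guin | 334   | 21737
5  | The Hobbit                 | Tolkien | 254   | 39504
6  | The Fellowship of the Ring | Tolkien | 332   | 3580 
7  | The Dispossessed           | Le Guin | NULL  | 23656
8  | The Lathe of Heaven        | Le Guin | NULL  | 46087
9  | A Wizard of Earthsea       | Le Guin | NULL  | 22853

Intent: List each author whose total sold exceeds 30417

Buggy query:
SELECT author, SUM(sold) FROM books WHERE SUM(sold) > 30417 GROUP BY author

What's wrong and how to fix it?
Bug: SUM(sold) is an aggregate, but WHERE filters rows before aggregation

Fix: Use HAVING (which filters groups after aggregation) instead of WHERE

Corrected query:
SELECT author, SUM(sold) FROM books GROUP BY author HAVING SUM(sold) > 30417

Result:
author  | SUM(sold)
--------+----------
Le Guin | 150334   
Tolkien | 70310    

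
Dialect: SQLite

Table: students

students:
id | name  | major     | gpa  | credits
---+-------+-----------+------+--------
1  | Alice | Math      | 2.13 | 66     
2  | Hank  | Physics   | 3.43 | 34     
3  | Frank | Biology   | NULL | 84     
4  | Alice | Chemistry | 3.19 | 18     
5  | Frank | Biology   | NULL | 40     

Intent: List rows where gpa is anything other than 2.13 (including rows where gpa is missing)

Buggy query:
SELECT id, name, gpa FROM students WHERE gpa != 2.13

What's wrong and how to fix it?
Bug: 'gpa != 2.13' is unknown when gpa is NULL, so NULL rows are silently excluded

Fix: Add an explicit OR gpa IS NULL to include the missing-value rows

Corrected query:
SELECT id, name, gpa FROM students WHERE gpa != 2.13 OR gpa IS NULL

Result:
id | name  | gpa 
---+-------+-----
2  | Hank  | 3.43
3  | Frank | NULL
4  | Alice | 3.19
5  | Frank | NULL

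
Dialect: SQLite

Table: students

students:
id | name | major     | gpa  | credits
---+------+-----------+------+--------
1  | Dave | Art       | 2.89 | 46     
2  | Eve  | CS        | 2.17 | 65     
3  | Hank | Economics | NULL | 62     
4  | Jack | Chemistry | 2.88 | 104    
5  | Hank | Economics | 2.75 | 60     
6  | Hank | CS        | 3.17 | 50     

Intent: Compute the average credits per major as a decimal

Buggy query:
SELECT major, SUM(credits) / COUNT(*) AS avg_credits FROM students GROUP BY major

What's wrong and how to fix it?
Bug: SUM(credits) and COUNT(*) are both integers; the division truncates the fractional part

Fix: Multiply by 1.0 (or CAST to REAL) to force floating-point division

Corrected query:
SELECT major, SUM(credits) * 1.0 / COUNT(*) AS avg_credits FROM students GROUP BY major

Result:
major     | avg_credits
----------+------------
Art       | 46         
CS        | 57.5       
Chemistry | 104        
Economics | 61         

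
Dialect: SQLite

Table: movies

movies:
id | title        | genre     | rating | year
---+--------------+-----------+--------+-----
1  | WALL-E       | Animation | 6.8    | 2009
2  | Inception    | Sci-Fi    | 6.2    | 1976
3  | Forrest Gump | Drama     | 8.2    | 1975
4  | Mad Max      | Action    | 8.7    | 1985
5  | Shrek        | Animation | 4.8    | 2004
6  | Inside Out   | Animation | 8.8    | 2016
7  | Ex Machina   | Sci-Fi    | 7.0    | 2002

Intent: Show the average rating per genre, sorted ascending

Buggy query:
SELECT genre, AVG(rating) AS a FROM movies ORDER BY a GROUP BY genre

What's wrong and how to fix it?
Bug: ORDER BY appears before GROUP BY; SQL clause order requires GROUP BY first

Fix: Move ORDER BY to the end, after GROUP BY

Corrected query:
SELECT genre, AVG(rating) AS a FROM movies GROUP BY genre ORDER BY a

Result:
genre     | a  
----------+----
Sci-Fi    | 6.6
Animation | 6.8
Drama     | 8.2
Action    | 8.7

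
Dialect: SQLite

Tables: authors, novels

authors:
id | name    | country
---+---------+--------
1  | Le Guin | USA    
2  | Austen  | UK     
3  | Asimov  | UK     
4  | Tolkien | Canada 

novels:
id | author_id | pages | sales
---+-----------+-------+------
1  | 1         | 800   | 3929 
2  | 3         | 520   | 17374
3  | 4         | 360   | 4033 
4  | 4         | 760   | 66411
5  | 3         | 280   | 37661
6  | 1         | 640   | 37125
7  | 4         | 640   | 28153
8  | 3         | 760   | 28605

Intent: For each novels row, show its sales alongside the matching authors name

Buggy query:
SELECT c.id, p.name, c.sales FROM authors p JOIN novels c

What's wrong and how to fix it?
Bug: JOIN with no ON clause produces a cartesian product; every novels row pairs with every authors row

Fix: Specify the join condition linking the foreign key to the parent id

Corrected query:
SELECT c.id, p.name, c.sales FROM authors p JOIN novels c ON c.author_id = p.id

Result:
id | name    | sales
---+---------+------
1  | Le Guin | 3929 
2  | Asimov  | 17374
3  | Tolkien | 4033 
4  | Tolkien | 66411
5  | Asimov  | 37661
6  | Le Guin | 37125
7  | Tolkien | 28153
8  | Asimov  | 28605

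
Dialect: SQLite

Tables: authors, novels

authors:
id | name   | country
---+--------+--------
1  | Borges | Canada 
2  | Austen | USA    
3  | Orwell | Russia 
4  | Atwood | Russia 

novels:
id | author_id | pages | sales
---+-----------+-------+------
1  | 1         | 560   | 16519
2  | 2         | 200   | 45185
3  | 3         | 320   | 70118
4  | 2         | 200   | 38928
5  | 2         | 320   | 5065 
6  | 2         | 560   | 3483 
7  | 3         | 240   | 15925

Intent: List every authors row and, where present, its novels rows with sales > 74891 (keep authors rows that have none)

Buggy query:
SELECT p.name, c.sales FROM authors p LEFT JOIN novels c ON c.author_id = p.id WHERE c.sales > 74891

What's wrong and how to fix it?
Bug: Filtering c.sales in WHERE discards the NULL rows produced by LEFT JOIN, turning it into an inner join

Fix: Move the right-table condition into the ON clause so unmatched parents are kept

Corrected query:
SELECT p.name, c.sales FROM authors p LEFT JOIN novels c ON c.author_id = p.id AND c.sales > 74891

Result:
name   | sales
-------+------
Borges | NULL 
Austen | NULL 
Orwell | NULL 
Atwood | NULL 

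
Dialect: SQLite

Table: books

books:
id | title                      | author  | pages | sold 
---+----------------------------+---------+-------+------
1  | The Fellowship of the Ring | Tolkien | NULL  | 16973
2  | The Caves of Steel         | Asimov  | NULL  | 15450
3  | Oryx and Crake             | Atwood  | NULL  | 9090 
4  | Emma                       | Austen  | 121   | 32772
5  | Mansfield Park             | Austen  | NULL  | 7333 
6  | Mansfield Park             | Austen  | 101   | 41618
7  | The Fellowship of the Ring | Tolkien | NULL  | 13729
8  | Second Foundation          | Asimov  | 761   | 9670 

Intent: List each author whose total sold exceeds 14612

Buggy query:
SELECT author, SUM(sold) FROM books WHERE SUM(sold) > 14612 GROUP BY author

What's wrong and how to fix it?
Bug: WHERE runs before GROUP BY, so aggregates aren't available there

Fix: Use HAVING (which filters groups after aggregation) instead of WHERE

Corrected query:
SELECT author, SUM(sold) FROM books GROUP BY author HAVING SUM(sold) > 14612

Result:
author  | SUM(sold)
--------+----------
Asimov  | 25120    
Austen  | 81723    
Tolkien | 30702    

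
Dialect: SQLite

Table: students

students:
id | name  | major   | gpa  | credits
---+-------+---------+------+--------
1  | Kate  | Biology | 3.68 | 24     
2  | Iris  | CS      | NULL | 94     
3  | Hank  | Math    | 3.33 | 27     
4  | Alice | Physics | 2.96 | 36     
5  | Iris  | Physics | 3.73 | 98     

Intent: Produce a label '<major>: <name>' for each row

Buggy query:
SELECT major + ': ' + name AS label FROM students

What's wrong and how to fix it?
Bug: SQLite uses || for string concatenation; + coerces text to numbers (yielding 0)

Fix: Replace + with || to concatenate text

Corrected query:
SELECT major || ': ' || name AS label FROM students

Result:
label         
--------------
Biology: Kate 
CS: Iris      
Math: Hank    
Physics: Alice
Physics: Iris 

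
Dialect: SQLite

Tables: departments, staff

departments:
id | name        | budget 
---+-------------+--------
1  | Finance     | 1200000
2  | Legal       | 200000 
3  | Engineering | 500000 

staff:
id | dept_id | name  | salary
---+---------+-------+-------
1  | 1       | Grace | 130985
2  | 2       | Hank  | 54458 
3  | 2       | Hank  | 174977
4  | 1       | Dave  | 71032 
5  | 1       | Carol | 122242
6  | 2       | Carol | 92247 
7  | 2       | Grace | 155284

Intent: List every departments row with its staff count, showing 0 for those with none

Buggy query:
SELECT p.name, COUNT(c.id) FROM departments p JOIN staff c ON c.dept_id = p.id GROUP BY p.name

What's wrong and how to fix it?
Bug: INNER JOIN drops departments rows that have no matching staff rows

Fix: Switch to LEFT JOIN to retain unmatched parent rows

Corrected query:
SELECT p.name, COUNT(c.id) FROM departments p LEFT JOIN staff c ON c.dept_id = p.id GROUP BY p.name

Result:
name        | COUNT(c.id)
------------+------------
Engineering | 0          
Finance     | 3          
Legal       | 4          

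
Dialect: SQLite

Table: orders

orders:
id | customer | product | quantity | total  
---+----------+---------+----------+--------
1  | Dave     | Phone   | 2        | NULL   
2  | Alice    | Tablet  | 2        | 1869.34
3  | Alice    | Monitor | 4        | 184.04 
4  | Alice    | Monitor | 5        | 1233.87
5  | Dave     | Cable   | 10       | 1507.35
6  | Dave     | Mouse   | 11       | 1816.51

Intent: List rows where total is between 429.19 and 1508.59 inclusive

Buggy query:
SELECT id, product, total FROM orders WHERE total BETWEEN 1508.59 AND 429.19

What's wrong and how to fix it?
Bug: The bounds are reversed; BETWEEN a AND b requires a <= b to match anything

Fix: Write BETWEEN 429.19 AND 1508.59

Corrected query:
SELECT id, product, total FROM orders WHERE total BETWEEN 429.19 AND 1508.59

Result:
id | product | total  
---+---------+--------
4  | Monitor | 1233.87
5  | Cable   | 1507.35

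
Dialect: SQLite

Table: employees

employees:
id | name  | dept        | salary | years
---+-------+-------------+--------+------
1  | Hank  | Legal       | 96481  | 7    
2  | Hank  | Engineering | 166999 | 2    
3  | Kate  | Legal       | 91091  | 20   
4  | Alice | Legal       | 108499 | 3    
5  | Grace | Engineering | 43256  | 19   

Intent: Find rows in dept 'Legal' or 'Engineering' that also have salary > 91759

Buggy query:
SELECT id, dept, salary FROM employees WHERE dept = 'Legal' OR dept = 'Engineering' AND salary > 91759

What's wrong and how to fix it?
Bug: AND binds tighter than OR, so this parses as dept = 'Legal' OR (dept = 'Engineering' AND salary > 91759)

Fix: Group the OR with parentheses (or use IN), then AND the threshold

Corrected query:
SELECT id, dept, salary FROM employees WHERE (dept = 'Legal' OR dept = 'Engineering') AND salary > 91759

Result:
id | dept        | salary
---+-------------+-------
1  | Legal       | 96481 
2  | Engineering | 166999
4  | Legal       | 108499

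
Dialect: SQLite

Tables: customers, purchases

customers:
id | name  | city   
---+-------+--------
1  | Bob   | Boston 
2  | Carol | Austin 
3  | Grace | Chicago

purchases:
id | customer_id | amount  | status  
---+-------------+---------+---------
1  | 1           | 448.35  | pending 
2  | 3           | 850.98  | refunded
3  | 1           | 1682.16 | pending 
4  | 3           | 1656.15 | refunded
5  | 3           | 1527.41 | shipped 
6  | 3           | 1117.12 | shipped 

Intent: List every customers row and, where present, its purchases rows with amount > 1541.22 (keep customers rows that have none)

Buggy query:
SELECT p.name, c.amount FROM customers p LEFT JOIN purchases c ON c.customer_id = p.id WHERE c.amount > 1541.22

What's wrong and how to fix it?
Bug: A WHERE condition on the right-hand table after LEFT JOIN drops unmatched parents

Fix: Put 'c.amount > 1541.22' in the JOIN's ON clause instead of WHERE

Corrected query:
SELECT p.name, c.amount FROM customers p LEFT JOIN purchases c ON c.customer_id = p.id AND c.amount > 1541.22

Result:
name  | amount 
------+--------
Bob   | 1682.16
Carol | NULL   
Grace | 1656.15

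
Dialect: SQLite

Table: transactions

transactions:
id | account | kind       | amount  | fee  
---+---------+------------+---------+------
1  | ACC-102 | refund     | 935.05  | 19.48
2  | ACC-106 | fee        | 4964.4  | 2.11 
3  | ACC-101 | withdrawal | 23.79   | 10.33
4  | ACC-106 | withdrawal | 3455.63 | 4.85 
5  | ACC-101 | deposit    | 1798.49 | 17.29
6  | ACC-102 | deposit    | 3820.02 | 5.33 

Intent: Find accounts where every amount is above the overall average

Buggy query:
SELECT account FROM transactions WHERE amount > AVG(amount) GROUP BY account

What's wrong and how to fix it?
Bug: AVG() is an aggregate; it can't sit directly in WHERE

Fix: Use a subquery for AVG and a HAVING MIN(...) filter so the condition holds for every row in the group

Corrected query:
SELECT account FROM transactions GROUP BY account HAVING MIN(amount) > (SELECT AVG(amount) FROM transactions)

Result:
account
-------
ACC-106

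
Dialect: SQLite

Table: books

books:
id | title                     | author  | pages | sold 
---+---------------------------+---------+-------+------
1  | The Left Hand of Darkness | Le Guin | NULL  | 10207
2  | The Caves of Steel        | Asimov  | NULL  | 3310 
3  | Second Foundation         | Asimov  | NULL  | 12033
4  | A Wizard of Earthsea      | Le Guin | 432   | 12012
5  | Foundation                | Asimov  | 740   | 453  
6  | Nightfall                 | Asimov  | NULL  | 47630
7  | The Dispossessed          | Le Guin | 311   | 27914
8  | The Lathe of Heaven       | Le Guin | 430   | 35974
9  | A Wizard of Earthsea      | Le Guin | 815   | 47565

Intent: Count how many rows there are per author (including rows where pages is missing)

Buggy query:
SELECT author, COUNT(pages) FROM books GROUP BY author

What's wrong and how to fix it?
Bug: COUNT(pages) skips NULLs, so groups with missing pages are undercounted

Fix: Replace COUNT(pages) with COUNT(*)

Corrected query:
SELECT author, COUNT(*) FROM books GROUP BY author

Result:
author  | COUNT(*)
--------+---------
Asimov  | 4       
Le Guin | 5       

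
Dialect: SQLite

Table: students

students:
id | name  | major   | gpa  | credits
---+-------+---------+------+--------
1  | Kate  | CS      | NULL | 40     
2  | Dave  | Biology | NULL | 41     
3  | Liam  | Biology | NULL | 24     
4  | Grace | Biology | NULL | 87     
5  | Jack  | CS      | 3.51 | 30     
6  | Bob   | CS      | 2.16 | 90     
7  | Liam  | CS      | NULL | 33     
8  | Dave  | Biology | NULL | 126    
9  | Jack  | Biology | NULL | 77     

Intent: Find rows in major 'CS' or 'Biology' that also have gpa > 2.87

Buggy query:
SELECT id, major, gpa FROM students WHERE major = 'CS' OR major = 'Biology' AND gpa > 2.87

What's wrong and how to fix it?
Bug: Without parentheses, AND is evaluated before OR, so the gpa filter only applies to the 'Biology' branch

Fix: Group the OR with parentheses (or use IN), then AND the threshold

Corrected query:
SELECT id, major, gpa FROM students WHERE (major = 'CS' OR major = 'Biology') AND gpa > 2.87

Result:
id | major | gpa 
---+-------+-----
5  | CS    | 3.51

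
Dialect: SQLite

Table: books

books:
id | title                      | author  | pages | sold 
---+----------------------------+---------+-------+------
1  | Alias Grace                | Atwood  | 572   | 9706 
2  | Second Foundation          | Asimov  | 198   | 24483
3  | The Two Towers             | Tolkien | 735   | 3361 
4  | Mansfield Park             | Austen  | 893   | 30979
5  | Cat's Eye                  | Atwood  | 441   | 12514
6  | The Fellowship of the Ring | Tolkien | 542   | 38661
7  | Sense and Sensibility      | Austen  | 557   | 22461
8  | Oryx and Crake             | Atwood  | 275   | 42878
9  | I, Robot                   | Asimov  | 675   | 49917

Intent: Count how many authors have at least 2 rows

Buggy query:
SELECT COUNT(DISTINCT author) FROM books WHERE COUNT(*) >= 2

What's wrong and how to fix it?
Bug: WHERE filters individual rows, not groups, so a group-level COUNT is invalid there

Fix: Group first with HAVING COUNT(*) >= 2, then COUNT the resulting groups

Corrected query:
SELECT COUNT(*) FROM (SELECT author FROM books GROUP BY author HAVING COUNT(*) >= 2)

Result:
COUNT(*)
--------
4       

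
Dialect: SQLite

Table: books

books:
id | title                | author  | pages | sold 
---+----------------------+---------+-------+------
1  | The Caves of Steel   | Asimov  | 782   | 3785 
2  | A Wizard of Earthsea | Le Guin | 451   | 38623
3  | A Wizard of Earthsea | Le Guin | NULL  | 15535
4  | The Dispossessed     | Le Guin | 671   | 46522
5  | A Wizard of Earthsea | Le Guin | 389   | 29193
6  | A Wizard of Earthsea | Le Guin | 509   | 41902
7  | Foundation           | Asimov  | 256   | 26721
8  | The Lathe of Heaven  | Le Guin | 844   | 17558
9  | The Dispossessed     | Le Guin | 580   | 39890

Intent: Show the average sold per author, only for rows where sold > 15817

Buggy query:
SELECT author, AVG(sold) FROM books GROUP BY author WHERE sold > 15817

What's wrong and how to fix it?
Bug: WHERE cannot follow GROUP BY

Fix: Place WHERE between FROM and GROUP BY

Corrected query:
SELECT author, AVG(sold) FROM books WHERE sold > 15817 GROUP BY author

Result:
author  | AVG(sold)   
--------+-------------
Asimov  | 26721       
Le Guin | 35614.666667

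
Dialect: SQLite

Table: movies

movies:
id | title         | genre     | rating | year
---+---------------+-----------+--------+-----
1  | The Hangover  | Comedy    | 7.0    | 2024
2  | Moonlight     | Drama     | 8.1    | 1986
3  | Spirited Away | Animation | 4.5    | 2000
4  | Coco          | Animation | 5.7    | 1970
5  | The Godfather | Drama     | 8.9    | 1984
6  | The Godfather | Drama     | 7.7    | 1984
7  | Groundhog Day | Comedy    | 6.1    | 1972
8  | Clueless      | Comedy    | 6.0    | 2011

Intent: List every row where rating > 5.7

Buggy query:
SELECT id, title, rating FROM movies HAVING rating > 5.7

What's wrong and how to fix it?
Bug: HAVING filters the output of aggregation, but this query has no GROUP BY and no aggregate functions, so SQLite rejects it (HAVING clause on a non-aggregate query); the condition here is per row

Fix: Use WHERE for row-level filtering

Corrected query:
SELECT id, title, rating FROM movies WHERE rating > 5.7

Result:
id | title         | rating
---+---------------+-------
1  | The Hangover  | 7     
2  | Moonlight     | 8.1   
5  | The Godfather | 8.9   
6  | The Godfather | 7.7   
7  | Groundhog Day | 6.1   
8  | Clueless      | 6     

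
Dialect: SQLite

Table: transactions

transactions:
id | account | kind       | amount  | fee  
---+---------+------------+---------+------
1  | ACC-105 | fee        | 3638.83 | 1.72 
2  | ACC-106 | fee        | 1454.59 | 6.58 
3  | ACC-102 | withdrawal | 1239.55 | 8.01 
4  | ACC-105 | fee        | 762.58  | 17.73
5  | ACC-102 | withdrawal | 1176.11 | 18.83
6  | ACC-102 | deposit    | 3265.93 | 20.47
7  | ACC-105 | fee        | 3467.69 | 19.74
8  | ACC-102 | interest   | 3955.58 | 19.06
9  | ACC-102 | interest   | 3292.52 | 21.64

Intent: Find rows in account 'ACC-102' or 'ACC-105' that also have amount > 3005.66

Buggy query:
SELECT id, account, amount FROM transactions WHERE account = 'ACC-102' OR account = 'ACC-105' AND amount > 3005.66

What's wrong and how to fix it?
Bug: AND binds tighter than OR, so this parses as account = 'ACC-102' OR (account = 'ACC-105' AND amount > 3005.66)

Fix: Group the OR with parentheses (or use IN), then AND the threshold

Corrected query:
SELECT id, account, amount FROM transactions WHERE (account = 'ACC-102' OR account = 'ACC-105') AND amount > 3005.66

Result:
id | account | amount 
---+---------+--------
1  | ACC-105 | 3638.83
6  | ACC-102 | 3265.93
7  | ACC-105 | 3467.69
8  | ACC-102 | 3955.58
9  | ACC-102 | 3292.52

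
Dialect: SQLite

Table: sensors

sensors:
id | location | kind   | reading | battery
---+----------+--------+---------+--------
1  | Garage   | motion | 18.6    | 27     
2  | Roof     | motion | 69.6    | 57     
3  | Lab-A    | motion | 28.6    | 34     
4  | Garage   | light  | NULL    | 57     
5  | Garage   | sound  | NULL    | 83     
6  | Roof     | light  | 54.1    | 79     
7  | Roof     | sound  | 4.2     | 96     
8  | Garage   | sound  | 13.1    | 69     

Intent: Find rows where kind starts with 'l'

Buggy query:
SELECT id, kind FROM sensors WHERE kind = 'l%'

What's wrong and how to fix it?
Bug: Wildcards only work with LIKE; '=' treats '%' as a literal character

Fix: Use LIKE for wildcard pattern matching

Corrected query:
SELECT id, kind FROM sensors WHERE kind LIKE 'l%'

Result:
id | kind 
---+------
4  | light
6  | light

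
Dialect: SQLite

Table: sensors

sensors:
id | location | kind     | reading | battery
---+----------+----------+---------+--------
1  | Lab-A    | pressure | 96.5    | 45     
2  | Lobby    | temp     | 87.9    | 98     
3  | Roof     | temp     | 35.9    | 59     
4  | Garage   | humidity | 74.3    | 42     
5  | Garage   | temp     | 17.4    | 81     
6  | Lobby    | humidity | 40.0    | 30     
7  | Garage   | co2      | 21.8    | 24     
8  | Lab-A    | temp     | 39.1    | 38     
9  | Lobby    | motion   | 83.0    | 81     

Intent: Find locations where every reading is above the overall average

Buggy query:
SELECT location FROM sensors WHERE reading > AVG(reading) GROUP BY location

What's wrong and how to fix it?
Bug: WHERE evaluates per row before aggregation, so AVG() is unavailable

Fix: Compute the overall average in a scalar subquery and compare each group's MIN against it in HAVING

Corrected query:
SELECT location FROM sensors GROUP BY location HAVING MIN(reading) > (SELECT AVG(reading) FROM sensors)

Result:
(no rows)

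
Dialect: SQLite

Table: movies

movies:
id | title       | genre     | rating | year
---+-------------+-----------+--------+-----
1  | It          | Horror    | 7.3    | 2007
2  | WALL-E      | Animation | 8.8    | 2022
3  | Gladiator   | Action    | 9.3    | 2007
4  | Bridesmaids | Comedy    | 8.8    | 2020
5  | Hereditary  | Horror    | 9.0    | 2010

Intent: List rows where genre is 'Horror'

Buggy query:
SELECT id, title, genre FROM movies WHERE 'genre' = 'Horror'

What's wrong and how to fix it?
Bug: Single quotes denote string literals in SQL; the column name is being compared as a constant string

Fix: Remove the quotes around the column name (or use double quotes for an identifier)

Corrected query:
SELECT id, title, genre FROM movies WHERE genre = 'Horror'

Result:
id | title      | genre 
---+------------+-------
1  | It         | Horror
5  | Hereditary | Horror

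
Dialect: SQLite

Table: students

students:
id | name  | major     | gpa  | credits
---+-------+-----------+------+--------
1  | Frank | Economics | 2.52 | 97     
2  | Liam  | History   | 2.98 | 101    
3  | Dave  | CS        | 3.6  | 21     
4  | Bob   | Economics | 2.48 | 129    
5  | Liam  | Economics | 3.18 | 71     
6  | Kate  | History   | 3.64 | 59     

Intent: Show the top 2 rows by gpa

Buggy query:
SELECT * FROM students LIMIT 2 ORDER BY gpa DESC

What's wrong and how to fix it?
Bug: LIMIT must come after ORDER BY

Fix: Sort with ORDER BY, then apply LIMIT

Corrected query:
SELECT * FROM students ORDER BY gpa DESC LIMIT 2

Result:
id | name | major   | gpa  | credits
---+------+---------+------+--------
6  | Kate | History | 3.64 | 59     
3  | Dave | CS      | 3.6  | 21     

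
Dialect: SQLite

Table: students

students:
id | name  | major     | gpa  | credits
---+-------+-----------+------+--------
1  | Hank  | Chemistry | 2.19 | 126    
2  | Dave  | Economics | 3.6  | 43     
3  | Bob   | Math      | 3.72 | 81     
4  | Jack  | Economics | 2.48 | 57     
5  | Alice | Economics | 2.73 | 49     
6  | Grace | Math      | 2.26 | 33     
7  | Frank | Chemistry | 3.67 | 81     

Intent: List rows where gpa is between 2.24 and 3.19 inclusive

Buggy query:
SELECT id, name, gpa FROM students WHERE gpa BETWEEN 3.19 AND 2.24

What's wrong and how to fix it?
Bug: The bounds are reversed; BETWEEN a AND b requires a <= b to match anything

Fix: Write BETWEEN 2.24 AND 3.19

Corrected query:
SELECT id, name, gpa FROM students WHERE gpa BETWEEN 2.24 AND 3.19

Result:
id | name  | gpa 
---+-------+-----
4  | Jack  | 2.48
5  | Alice | 2.73
6  | Grace | 2.26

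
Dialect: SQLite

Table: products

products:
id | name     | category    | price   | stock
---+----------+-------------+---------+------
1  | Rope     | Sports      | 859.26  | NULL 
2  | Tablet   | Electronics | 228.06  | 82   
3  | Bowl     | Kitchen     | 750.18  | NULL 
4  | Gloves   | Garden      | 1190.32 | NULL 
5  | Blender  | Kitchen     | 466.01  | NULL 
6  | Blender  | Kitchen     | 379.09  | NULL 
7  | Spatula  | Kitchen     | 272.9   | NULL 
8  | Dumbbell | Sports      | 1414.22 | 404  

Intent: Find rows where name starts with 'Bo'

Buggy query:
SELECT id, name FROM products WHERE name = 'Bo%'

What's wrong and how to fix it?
Bug: '=' compares the literal string including the % character; pattern matching needs LIKE

Fix: Use LIKE for wildcard pattern matching

Corrected query:
SELECT id, name FROM products WHERE name LIKE 'Bo%'

Result:
id | name
---+-----
3  | Bowl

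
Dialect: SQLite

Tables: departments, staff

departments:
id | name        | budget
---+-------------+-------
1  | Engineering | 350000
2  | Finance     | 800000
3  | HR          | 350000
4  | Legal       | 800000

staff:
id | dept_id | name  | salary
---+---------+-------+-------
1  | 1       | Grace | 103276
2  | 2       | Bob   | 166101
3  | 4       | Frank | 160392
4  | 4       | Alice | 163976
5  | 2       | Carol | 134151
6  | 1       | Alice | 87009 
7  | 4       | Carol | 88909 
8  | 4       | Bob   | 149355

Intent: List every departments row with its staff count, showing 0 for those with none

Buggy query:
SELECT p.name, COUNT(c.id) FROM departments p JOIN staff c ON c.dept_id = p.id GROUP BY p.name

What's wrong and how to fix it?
Bug: An inner join excludes parents with zero children

Fix: Use LEFT JOIN so parents without children still appear (COUNT(c.id) gives 0)

Corrected query:
SELECT p.name, COUNT(c.id) FROM departments p LEFT JOIN staff c ON c.dept_id = p.id GROUP BY p.name

Result:
name        | COUNT(c.id)
------------+------------
Engineering | 2          
Finance     | 2          
HR          | 0          
Legal       | 4          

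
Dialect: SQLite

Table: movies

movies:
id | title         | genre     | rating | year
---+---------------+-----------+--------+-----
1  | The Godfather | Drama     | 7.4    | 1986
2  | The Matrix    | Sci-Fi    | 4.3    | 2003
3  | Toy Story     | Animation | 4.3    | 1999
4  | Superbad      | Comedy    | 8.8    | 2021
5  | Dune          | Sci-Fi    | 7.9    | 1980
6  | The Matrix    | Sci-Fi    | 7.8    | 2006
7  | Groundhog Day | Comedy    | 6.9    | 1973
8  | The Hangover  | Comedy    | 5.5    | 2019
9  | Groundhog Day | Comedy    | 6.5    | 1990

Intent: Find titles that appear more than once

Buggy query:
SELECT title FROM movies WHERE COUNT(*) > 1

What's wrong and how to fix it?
Bug: WHERE can't reference COUNT(*); aggregates are computed after WHERE

Fix: Group first, then use HAVING for the count condition

Corrected query:
SELECT title FROM movies GROUP BY title HAVING COUNT(*) > 1

Result:
title        
-------------
Groundhog Day
The Matrix   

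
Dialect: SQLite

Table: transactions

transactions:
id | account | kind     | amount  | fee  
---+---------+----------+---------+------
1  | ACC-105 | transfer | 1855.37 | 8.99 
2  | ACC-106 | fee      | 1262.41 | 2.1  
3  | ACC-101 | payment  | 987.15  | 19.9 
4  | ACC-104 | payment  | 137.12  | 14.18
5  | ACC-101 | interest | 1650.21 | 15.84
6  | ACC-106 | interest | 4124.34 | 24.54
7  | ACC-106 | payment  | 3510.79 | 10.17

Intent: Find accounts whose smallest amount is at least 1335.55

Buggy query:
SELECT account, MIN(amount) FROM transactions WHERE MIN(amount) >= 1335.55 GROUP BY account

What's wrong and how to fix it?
Bug: MIN() in WHERE is a misuse of aggregate

Fix: Replace WHERE with HAVING after the GROUP BY

Corrected query:
SELECT account, MIN(amount) FROM transactions GROUP BY account HAVING MIN(amount) >= 1335.55

Result:
account | MIN(amount)
--------+------------
ACC-105 | 1855.37    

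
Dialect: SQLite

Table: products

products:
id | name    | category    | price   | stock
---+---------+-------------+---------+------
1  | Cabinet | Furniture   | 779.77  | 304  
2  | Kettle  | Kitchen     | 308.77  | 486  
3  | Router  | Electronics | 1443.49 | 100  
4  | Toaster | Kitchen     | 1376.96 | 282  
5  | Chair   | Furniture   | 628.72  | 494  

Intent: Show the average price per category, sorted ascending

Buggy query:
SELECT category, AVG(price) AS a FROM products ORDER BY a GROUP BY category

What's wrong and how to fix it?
Bug: ORDER BY appears before GROUP BY; SQL clause order requires GROUP BY first

Fix: Reorder: SELECT … FROM … GROUP BY … ORDER BY …

Corrected query:
SELECT category, AVG(price) AS a FROM products GROUP BY category ORDER BY a

Result:
category    | a      
------------+--------
Furniture   | 704.245
Kitchen     | 842.865
Electronics | 1443.49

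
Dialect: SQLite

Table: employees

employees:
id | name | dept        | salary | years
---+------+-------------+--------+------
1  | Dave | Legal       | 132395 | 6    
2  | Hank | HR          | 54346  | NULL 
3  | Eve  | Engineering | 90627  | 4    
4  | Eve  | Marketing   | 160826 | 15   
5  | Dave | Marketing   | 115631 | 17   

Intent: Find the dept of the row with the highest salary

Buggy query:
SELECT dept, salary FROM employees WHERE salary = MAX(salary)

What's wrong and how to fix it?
Bug: WHERE is evaluated per row; an aggregate over the whole table isn't defined there

Fix: Wrap MAX in a scalar subquery so WHERE compares against a single value

Corrected query:
SELECT dept, salary FROM employees WHERE salary = (SELECT MAX(salary) FROM employees)

Result:
dept      | salary
----------+-------
Marketing | 160826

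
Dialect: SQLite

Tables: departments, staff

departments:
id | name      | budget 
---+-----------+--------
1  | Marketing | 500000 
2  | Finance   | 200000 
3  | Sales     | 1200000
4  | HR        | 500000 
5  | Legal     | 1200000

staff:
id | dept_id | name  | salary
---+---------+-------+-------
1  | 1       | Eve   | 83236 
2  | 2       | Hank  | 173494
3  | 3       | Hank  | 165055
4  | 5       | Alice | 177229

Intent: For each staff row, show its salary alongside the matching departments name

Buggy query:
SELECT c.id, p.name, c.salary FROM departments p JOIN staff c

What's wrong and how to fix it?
Bug: Missing join condition: each staff row is matched to all departments rows instead of just its own

Fix: Add ON c.dept_id = p.id to the JOIN

Corrected query:
SELECT c.id, p.name, c.salary FROM departments p JOIN staff c ON c.dept_id = p.id

Result:
id | name      | salary
---+-----------+-------
1  | Marketing | 83236 
2  | Finance   | 173494
3  | Sales     | 165055
4  | Legal     | 177229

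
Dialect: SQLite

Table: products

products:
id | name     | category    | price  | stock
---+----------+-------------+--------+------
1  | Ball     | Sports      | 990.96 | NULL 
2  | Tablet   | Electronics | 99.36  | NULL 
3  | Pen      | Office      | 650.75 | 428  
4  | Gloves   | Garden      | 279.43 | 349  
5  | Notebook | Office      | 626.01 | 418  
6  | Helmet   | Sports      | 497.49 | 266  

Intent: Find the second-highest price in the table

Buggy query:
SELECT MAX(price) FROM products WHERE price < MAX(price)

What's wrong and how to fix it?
Bug: The inner MAX is an aggregate inside WHERE, which is not allowed

Fix: Put the inner MAX in a scalar subquery

Corrected query:
SELECT MAX(price) FROM products WHERE price < (SELECT MAX(price) FROM products)

Result:
MAX(price)
----------
650.75    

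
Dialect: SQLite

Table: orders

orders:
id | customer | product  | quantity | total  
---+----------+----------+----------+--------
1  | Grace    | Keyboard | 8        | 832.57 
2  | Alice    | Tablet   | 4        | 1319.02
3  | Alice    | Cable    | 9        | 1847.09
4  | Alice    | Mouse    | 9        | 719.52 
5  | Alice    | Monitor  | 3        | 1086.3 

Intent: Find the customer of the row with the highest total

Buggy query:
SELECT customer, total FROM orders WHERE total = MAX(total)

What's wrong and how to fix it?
Bug: MAX(total) is an aggregate and cannot be used directly in WHERE

Fix: Use a subquery: WHERE total = (SELECT MAX(total) FROM orders)

Corrected query:
SELECT customer, total FROM orders WHERE total = (SELECT MAX(total) FROM orders)

Result:
customer | total  
---------+--------
Alice    | 1847.09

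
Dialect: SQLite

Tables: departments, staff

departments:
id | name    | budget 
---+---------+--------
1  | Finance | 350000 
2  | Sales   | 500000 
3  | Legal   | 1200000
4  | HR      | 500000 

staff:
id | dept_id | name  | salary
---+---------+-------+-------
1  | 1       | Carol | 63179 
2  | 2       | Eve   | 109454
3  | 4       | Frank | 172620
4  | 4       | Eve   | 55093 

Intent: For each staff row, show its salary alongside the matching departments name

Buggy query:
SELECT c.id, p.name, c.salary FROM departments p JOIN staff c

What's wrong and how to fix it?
Bug: JOIN with no ON clause produces a cartesian product; every staff row pairs with every departments row

Fix: Specify the join condition linking the foreign key to the parent id

Corrected query:
SELECT c.id, p.name, c.salary FROM departments p JOIN staff c ON c.dept_id = p.id

Result:
id | name    | salary
---+---------+-------
1  | Finance | 63179 
2  | Sales   | 109454
3  | HR      | 172620
4  | HR      | 55093 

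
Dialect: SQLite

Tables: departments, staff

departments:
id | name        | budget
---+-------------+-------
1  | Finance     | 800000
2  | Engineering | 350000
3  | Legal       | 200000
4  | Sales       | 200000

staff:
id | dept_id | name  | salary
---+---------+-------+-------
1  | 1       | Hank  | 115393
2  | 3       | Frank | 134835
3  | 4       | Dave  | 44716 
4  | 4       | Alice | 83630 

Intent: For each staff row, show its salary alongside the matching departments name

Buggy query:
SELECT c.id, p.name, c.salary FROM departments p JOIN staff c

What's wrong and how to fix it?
Bug: Missing join condition: each staff row is matched to all departments rows instead of just its own

Fix: Specify the join condition linking the foreign key to the parent id

Corrected query:
SELECT c.id, p.name, c.salary FROM departments p JOIN staff c ON c.dept_id = p.id

Result:
id | name    | salary
---+---------+-------
1  | Finance | 115393
2  | Legal   | 134835
3  | Sales   | 44716 
4  | Sales   | 83630 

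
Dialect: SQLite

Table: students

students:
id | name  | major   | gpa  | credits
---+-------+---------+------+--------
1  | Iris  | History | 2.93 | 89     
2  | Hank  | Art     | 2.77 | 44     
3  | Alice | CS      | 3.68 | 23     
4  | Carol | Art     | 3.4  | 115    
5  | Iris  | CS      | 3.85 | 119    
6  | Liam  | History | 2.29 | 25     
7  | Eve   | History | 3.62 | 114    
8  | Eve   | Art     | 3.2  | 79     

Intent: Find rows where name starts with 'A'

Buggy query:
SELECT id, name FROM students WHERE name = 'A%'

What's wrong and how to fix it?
Bug: Wildcards only work with LIKE; '=' treats '%' as a literal character

Fix: Use LIKE for wildcard pattern matching

Corrected query:
SELECT id, name FROM students WHERE name LIKE 'A%'

Result:
id | name 
---+------
3  | Alice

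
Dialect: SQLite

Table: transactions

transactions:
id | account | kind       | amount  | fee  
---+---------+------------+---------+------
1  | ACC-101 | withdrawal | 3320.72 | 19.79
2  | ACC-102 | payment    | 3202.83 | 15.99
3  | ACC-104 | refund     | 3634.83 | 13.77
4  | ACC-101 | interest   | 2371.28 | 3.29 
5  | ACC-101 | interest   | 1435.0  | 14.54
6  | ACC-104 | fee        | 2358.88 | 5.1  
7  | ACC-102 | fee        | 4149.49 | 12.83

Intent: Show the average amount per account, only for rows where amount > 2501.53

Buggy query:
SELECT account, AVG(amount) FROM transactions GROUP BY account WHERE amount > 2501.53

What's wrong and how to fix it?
Bug: WHERE cannot follow GROUP BY

Fix: Place WHERE between FROM and GROUP BY

Corrected query:
SELECT account, AVG(amount) FROM transactions WHERE amount > 2501.53 GROUP BY account

Result:
account | AVG(amount)
--------+------------
ACC-101 | 3320.72    
ACC-102 | 3676.16    
ACC-104 | 3634.83    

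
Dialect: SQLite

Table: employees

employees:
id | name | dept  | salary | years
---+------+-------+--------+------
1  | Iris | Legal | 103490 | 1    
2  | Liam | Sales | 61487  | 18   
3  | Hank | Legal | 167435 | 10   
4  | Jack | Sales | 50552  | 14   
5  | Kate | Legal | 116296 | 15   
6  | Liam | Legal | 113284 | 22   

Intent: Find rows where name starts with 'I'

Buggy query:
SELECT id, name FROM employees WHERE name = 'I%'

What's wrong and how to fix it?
Bug: '=' compares the literal string including the % character; pattern matching needs LIKE

Fix: Replace '=' with LIKE so 'I%' is treated as a pattern

Corrected query:
SELECT id, name FROM employees WHERE name LIKE 'I%'

Result:
id | name
---+-----
1  | Iris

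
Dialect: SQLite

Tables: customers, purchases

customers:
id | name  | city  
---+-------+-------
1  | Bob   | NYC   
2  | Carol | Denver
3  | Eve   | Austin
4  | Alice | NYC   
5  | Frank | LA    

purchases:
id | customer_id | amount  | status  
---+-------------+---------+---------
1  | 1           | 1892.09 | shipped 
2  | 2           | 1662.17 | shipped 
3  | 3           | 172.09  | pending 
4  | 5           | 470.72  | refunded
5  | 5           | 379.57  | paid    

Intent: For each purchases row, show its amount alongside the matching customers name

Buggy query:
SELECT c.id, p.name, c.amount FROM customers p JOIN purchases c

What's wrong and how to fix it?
Bug: Missing join condition: each purchases row is matched to all customers rows instead of just its own

Fix: Specify the join condition linking the foreign key to the parent id

Corrected query:
SELECT c.id, p.name, c.amount FROM customers p JOIN purchases c ON c.customer_id = p.id

Result:
id | name  | amount 
---+-------+--------
1  | Bob   | 1892.09
2  | Carol | 1662.17
3  | Eve   | 172.09 
4  | Frank | 470.72 
5  | Frank | 379.57 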